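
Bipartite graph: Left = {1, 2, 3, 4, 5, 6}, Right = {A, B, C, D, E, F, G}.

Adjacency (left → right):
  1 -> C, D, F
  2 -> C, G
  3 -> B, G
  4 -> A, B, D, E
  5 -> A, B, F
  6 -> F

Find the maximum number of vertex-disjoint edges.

For example, pair 1-C, 2-G, 3-B, 4-E, 5-A, 6-F.
All 6 left vertices are matched, so no larger matching exists.

6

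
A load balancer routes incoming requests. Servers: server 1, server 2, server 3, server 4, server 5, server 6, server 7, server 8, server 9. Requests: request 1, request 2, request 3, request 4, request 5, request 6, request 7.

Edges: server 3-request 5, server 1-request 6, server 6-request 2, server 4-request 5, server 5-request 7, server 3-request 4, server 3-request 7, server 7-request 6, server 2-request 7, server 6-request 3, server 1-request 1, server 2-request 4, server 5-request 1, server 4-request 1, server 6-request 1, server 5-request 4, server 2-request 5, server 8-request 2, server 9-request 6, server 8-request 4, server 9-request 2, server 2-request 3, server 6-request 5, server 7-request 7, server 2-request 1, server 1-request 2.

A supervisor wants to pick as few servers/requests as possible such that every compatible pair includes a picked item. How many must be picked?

7

{request 1, request 2, request 3, request 4, request 5, request 6, request 7} is a vertex cover of size 7: every edge has an endpoint in this set.
No smaller cover exists because server 1–request 6, server 2–request 3, server 3–request 5, server 4–request 1, server 5–request 4, server 6–request 2, server 7–request 7 is a matching of size 7, and a cover must include an endpoint of each of these disjoint edges (König's theorem).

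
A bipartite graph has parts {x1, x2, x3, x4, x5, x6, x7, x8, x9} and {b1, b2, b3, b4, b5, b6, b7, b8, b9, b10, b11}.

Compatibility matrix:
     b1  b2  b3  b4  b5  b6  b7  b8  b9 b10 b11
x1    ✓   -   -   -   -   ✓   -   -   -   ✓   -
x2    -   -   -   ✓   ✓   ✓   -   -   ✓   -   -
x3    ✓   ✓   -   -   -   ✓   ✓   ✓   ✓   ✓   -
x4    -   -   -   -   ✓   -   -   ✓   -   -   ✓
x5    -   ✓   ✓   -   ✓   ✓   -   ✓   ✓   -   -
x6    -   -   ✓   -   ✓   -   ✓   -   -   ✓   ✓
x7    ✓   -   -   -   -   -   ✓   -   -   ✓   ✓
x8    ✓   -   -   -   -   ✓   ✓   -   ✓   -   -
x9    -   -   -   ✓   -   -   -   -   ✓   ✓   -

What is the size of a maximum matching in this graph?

9

A valid assignment of size 9: x1–b10, x2–b5, x3–b1, x4–b8, x5–b2, x6–b7, x7–b11, x8–b6, x9–b4.
All 9 left vertices are matched, so no larger matching exists.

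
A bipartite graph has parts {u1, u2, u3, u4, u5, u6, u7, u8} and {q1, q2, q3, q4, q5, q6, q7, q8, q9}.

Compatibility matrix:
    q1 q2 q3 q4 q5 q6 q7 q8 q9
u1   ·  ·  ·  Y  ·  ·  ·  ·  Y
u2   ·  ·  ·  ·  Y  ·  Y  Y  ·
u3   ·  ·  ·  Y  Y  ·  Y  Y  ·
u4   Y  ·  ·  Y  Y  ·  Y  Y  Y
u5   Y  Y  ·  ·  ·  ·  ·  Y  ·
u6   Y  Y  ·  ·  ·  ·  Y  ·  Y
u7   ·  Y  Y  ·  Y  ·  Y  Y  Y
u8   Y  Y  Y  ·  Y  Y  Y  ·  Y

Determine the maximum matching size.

For example, pair u1-q4, u2-q5, u3-q8, u4-q7, u5-q2, u6-q1, u7-q3, u8-q9.
All 8 left vertices are matched, so no larger matching exists.

8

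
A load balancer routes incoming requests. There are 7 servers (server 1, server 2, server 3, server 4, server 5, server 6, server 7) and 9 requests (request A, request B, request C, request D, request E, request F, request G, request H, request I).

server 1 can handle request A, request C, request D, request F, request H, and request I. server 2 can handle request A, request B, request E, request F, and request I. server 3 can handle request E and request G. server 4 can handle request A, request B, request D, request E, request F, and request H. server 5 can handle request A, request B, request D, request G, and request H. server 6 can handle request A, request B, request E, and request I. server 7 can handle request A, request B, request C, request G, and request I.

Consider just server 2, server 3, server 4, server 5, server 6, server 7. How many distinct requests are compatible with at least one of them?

9

The union of neighbours of {server 2, server 3, server 4, server 5, server 6, server 7} is {request A, request B, request C, request D, request E, request F, request G, request H, request I}, which has 9 elements.
Since |N(S)| = 9 ≥ |S| = 6, Hall's condition holds for this subset.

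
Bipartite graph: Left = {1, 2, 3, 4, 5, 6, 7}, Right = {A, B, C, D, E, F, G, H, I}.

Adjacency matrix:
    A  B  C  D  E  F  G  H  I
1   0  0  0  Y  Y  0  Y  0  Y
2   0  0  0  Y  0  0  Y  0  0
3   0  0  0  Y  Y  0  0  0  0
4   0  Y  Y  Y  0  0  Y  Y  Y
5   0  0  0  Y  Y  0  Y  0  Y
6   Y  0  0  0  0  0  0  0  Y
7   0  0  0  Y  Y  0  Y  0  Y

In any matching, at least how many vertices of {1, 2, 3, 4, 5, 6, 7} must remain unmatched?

A valid assignment of size 6: 1→I, 2→G, 3→D, 4→H, 5→E, 6→A.
The set {1, 2, 3, 5, 7} has only 4 neighbours ({D, E, G, I}), so by Hall's theorem at most 6 of the 7 left vertices can be matched.
That matches 6 of the 7, leaving 1 unmatched; no matching can do better.

1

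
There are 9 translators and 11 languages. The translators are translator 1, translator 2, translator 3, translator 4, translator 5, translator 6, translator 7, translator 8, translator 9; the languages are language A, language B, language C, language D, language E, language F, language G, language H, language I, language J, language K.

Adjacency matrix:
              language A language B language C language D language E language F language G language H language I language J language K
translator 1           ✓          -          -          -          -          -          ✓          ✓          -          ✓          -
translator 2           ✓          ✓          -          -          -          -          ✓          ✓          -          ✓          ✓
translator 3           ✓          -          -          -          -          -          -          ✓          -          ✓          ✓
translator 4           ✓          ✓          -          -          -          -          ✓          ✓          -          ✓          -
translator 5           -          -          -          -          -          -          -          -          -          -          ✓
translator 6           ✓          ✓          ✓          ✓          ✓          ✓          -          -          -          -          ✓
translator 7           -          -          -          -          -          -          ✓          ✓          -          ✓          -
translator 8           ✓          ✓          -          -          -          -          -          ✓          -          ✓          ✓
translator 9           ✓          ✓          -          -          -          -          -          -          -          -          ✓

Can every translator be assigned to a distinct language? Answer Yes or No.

The set {translator 1, translator 2, translator 3, translator 4, translator 5, translator 7, translator 8, translator 9} has only 6 neighbours ({language A, language B, language G, language H, language J, language K}), so by Hall's theorem at most 7 of the 9 translators can be matched.
Hence no matching covers every translator.

No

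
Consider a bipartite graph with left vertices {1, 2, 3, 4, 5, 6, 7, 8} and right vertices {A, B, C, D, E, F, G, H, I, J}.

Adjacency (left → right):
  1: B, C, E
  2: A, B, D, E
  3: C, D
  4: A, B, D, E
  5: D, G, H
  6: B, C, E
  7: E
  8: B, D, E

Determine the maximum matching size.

For example, pair 1–C, 2–A, 3–D, 4–E, 5–G, 6–B.
The set {1, 2, 3, 4, 6, 7, 8} has only 5 neighbours ({A, B, C, D, E}), so by Hall's theorem at most 6 of the 8 left vertices can be matched.

6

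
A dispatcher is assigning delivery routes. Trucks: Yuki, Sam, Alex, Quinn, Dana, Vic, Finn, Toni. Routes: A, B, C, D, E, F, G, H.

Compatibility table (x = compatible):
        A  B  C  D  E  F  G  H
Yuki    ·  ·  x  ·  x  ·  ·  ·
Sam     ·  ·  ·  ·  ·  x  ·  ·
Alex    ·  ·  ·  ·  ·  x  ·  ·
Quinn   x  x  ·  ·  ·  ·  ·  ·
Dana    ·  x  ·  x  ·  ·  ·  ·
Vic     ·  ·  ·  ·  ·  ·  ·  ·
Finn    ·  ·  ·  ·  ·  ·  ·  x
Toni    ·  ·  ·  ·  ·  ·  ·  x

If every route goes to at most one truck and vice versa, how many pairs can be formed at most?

A valid assignment of size 5: Yuki-E, Sam-F, Quinn-A, Dana-B, Finn-H.
The set {Sam, Alex, Vic, Finn, Toni} has only 2 neighbours ({F, H}), so by Hall's theorem at most 5 of the 8 trucks can be matched.

5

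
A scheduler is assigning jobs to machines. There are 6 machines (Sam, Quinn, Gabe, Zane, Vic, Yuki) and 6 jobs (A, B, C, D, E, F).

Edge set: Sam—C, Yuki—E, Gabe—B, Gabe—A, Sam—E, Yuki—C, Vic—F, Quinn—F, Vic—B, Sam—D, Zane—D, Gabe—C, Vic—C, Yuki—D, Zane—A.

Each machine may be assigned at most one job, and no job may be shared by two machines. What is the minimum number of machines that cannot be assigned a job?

0

For example, pair Sam-C, Quinn-F, Gabe-A, Zane-D, Vic-B, Yuki-E.
This saturates every machine, so 6 is the maximum.
That matches 6 of the 6, leaving 0 unmatched; no matching can do better.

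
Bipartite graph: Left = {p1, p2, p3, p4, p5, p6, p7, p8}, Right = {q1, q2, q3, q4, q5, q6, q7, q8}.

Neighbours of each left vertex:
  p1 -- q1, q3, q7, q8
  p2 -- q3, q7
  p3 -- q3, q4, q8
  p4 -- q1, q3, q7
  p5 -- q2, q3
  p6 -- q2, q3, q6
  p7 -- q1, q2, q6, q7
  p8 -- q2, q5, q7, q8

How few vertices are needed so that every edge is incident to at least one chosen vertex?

The 8 edges p1–q8, p2–q7, p3–q4, p4–q1, p5–q3, p6–q2, p7–q6, p8–q5 form a matching, so any vertex cover needs at least 8 vertices (one per matched edge).
Conversely {p1, p2, p3, p4, p5, p6, p7, p8} meets every edge and has exactly 8 vertices, so 8 is optimal.

8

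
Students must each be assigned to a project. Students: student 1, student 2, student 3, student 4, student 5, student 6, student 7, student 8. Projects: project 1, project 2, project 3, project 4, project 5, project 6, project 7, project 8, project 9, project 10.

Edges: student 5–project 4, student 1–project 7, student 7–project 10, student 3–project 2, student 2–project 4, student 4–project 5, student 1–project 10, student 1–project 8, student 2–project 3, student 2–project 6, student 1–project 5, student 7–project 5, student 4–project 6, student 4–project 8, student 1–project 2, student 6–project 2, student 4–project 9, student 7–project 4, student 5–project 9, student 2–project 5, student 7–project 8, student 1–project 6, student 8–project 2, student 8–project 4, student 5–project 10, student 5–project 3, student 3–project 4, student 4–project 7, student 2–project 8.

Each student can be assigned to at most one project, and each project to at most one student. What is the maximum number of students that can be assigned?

One maximum matching: student 1-project 7, student 2-project 6, student 3-project 4, student 4-project 9, student 5-project 3, student 6-project 2, student 7-project 10.
The set {student 3, student 6, student 8} has only 2 neighbours ({project 2, project 4}), so by Hall's theorem at most 7 of the 8 students can be matched.

7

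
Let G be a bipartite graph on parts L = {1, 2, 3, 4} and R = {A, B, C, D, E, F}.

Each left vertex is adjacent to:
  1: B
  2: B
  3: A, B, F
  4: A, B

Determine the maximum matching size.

One maximum matching: 1→B, 3→F, 4→A.
The set {1, 2} has only 1 neighbour ({B}), so by Hall's theorem at most 3 of the 4 left vertices can be matched.

3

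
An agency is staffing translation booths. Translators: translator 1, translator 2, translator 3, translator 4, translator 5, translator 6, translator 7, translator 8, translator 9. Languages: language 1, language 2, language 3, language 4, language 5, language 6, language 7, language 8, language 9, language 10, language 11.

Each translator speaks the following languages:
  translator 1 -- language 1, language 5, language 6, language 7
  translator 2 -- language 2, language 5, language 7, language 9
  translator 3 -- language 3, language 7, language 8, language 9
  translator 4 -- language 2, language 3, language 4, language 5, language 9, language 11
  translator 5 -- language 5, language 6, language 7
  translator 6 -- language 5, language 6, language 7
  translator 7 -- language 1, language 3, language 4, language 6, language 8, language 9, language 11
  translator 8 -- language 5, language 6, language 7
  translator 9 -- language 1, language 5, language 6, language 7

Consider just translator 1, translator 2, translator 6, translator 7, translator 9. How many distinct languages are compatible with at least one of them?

The union of neighbours of {translator 1, translator 2, translator 6, translator 7, translator 9} is {language 1, language 2, language 3, language 4, language 5, language 6, language 7, language 8, language 9, language 11}, which has 10 elements.
Since |N(S)| = 10 ≥ |S| = 5, Hall's condition holds for this subset.

10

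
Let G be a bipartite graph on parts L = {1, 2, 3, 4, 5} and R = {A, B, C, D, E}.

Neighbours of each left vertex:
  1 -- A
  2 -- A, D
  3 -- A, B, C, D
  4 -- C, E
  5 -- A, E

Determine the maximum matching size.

5

One maximum matching: 1–A, 2–D, 3–B, 4–C, 5–E.
This saturates every left vertex, so 5 is the maximum.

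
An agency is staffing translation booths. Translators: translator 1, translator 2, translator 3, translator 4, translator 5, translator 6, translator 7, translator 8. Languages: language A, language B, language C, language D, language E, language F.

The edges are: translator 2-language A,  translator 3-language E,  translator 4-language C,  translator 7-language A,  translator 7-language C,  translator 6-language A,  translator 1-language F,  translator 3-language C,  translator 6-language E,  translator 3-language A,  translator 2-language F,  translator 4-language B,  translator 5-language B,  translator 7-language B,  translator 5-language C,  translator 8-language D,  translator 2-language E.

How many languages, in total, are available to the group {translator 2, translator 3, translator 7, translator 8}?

The union of neighbours of {translator 2, translator 3, translator 7, translator 8} is {language A, language B, language C, language D, language E, language F}, which has 6 elements.
Since |N(S)| = 6 ≥ |S| = 4, Hall's condition holds for this subset.

6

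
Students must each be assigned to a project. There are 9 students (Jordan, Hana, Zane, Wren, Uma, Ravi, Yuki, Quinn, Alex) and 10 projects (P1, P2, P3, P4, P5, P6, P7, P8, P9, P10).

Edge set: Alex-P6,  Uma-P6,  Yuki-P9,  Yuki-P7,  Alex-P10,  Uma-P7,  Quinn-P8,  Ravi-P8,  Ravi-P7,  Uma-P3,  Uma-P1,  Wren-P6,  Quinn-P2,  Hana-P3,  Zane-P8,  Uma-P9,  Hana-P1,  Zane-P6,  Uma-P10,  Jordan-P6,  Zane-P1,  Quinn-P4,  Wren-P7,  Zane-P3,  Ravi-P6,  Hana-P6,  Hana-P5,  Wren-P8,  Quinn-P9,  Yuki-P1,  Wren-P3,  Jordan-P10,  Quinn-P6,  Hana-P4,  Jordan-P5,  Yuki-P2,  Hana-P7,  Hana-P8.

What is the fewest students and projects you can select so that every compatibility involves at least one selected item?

A maximum matching has 9 edges (e.g. Jordan–P5, Hana–P4, Zane–P3, Wren–P8, Uma–P1, Ravi–P6, Yuki–P7, Quinn–P2, Alex–P10).
By König's theorem the minimum vertex cover has the same size. One such cover is {Jordan, Hana, Zane, Wren, Uma, Ravi, Yuki, Quinn, Alex}.

9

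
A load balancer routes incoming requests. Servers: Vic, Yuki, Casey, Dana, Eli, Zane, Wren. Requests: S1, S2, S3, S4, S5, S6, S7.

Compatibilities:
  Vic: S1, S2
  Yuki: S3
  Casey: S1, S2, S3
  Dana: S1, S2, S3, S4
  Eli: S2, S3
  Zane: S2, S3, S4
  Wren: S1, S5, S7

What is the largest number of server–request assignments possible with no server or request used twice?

For example, pair Vic–S1, Yuki–S3, Casey–S2, Dana–S4, Wren–S7.
The set {Vic, Yuki, Casey, Dana, Eli, Zane} has only 4 neighbours ({S1, S2, S3, S4}), so by Hall's theorem at most 5 of the 7 servers can be matched.

5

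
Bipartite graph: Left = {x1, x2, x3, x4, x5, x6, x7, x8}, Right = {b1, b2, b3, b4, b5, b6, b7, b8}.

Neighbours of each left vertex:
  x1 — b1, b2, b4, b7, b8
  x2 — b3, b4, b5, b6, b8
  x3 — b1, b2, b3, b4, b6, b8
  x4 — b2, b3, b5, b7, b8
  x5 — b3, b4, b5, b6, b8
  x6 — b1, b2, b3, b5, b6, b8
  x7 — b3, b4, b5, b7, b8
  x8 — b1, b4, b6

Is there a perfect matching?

Yes

A valid assignment of size 8: x1→b7, x2→b4, x3→b1, x4→b2, x5→b3, x6→b8, x7→b5, x8→b6.
Every left vertex is matched, so this is a perfect matching.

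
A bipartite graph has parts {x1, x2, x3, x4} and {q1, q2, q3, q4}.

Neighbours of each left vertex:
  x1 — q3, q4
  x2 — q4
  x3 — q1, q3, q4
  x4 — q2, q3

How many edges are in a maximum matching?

4

For example, pair x1–q3, x2–q4, x3–q1, x4–q2.
This saturates every left vertex, so 4 is the maximum.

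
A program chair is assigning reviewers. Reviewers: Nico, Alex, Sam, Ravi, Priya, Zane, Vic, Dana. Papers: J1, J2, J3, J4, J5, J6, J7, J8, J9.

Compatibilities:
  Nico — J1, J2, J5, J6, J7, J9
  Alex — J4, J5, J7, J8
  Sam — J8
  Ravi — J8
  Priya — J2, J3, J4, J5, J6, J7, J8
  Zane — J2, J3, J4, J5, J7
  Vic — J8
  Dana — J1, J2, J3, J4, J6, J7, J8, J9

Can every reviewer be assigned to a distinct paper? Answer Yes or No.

The set {Sam, Ravi, Vic} has only 1 neighbour ({J8}), so by Hall's theorem at most 6 of the 8 reviewers can be matched.
Hence no matching covers every reviewer.

No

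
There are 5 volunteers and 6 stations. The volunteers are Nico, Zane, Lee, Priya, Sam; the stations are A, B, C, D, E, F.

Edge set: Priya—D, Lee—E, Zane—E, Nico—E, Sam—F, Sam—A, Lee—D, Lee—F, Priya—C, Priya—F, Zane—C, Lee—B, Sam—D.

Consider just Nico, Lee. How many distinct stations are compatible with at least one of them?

The union of neighbours of {Nico, Lee} is {B, D, E, F}, which has 4 elements.
Since |N(S)| = 4 ≥ |S| = 2, Hall's condition holds for this subset.

4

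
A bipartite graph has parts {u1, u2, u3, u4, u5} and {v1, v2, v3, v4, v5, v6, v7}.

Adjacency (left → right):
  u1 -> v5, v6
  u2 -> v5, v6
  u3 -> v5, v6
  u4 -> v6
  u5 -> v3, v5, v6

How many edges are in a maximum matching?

3

One maximum matching: u1→v5, u2→v6, u5→v3.
The set {u1, u2, u3, u4} has only 2 neighbours ({v5, v6}), so by Hall's theorem at most 3 of the 5 left vertices can be matched.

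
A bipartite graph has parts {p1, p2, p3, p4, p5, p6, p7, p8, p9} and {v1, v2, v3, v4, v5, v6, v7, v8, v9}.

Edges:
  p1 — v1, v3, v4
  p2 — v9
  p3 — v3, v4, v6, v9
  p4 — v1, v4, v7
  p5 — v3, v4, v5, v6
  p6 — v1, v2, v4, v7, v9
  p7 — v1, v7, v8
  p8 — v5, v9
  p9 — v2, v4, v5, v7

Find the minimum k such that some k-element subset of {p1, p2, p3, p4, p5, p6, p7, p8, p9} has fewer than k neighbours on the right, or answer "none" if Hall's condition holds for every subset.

A matching saturating every left vertex exists, for instance p1→v4, p2→v9, p3→v3, p4→v7, p5→v6, p6→v1, p7→v8, p8→v5, p9→v2.
By Hall's marriage theorem, this means |N(S)| ≥ |S| for every subset S, so no violating subset exists.

none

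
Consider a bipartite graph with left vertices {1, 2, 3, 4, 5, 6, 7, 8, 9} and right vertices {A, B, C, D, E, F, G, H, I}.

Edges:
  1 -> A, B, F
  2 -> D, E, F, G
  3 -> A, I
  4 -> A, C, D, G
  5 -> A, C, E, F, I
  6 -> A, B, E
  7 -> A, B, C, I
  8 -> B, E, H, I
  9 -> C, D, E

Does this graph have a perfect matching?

Yes

One maximum matching: 1–F, 2–D, 3–I, 4–G, 5–A, 6–B, 7–C, 8–H, 9–E.
Every left vertex is matched, so this is a perfect matching.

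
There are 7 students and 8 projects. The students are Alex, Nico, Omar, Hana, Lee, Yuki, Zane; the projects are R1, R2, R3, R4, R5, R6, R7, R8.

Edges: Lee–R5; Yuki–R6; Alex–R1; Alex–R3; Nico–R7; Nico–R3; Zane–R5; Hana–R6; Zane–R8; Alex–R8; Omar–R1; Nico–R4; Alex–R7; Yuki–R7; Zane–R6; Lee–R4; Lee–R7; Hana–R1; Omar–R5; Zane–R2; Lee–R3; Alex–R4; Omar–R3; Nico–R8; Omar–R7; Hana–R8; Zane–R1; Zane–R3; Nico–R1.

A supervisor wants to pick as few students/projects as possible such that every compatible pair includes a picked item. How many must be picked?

A maximum matching has 7 edges (e.g. Alex–R3, Nico–R1, Omar–R5, Hana–R8, Lee–R4, Yuki–R7, Zane–R6).
By König's theorem the minimum vertex cover has the same size. One such cover is {Alex, Nico, Omar, Hana, Lee, Yuki, Zane}.

7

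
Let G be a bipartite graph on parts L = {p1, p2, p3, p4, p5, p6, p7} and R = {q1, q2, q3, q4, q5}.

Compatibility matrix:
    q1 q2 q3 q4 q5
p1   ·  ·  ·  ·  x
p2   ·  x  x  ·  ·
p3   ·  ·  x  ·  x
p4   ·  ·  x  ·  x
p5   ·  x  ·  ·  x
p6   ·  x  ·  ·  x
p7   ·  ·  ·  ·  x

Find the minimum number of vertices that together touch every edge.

{q2, q3, q5} is a vertex cover of size 3: every edge has an endpoint in this set.
No smaller cover exists because p1–q5, p2–q2, p3–q3 is a matching of size 3, and a cover must include an endpoint of each of these disjoint edges (König's theorem).

3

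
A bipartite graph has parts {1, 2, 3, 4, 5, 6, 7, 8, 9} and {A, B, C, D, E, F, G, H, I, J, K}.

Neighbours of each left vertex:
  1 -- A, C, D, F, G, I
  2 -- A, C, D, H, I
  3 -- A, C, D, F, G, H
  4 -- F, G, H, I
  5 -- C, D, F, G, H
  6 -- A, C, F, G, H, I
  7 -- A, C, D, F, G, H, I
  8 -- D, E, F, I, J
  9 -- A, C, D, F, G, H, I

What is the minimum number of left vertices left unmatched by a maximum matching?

1

A valid assignment of size 8: 1-F, 2-I, 3-C, 4-H, 5-D, 6-A, 7-G, 8-J.
The set {1, 2, 3, 4, 5, 6, 7, 9} has only 7 neighbours ({A, C, D, F, G, H, I}), so by Hall's theorem at most 8 of the 9 left vertices can be matched.
That matches 8 of the 9, leaving 1 unmatched; no matching can do better.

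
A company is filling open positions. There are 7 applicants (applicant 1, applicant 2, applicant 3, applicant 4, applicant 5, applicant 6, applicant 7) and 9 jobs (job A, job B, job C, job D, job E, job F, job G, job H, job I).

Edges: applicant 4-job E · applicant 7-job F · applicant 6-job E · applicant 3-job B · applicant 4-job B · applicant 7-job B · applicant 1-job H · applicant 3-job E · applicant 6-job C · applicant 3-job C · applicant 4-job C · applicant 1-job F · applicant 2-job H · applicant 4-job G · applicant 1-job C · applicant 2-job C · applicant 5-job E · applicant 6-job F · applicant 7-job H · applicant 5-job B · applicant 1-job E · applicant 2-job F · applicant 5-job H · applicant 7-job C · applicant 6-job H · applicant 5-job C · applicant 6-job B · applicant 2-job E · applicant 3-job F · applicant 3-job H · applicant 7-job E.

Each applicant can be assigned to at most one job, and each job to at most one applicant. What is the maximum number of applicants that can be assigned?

A valid assignment of size 6: applicant 1–job H, applicant 2–job C, applicant 3–job B, applicant 4–job G, applicant 5–job E, applicant 6–job F.
The set {applicant 1, applicant 2, applicant 3, applicant 5, applicant 6, applicant 7} has only 5 neighbours ({job B, job C, job E, job F, job H}), so by Hall's theorem at most 6 of the 7 applicants can be matched.

6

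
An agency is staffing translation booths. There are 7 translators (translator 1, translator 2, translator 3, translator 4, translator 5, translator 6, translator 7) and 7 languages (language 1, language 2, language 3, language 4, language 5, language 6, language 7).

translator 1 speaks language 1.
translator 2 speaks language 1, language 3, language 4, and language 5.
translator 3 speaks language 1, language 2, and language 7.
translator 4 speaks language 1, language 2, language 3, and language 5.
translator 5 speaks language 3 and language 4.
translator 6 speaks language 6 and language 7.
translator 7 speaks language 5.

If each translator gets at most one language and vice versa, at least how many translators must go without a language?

For example, pair translator 1-language 1, translator 2-language 4, translator 3-language 7, translator 4-language 2, translator 5-language 3, translator 6-language 6, translator 7-language 5.
All 7 translators are matched, so no larger matching exists.
That matches 7 of the 7, leaving 0 unmatched; no matching can do better.

0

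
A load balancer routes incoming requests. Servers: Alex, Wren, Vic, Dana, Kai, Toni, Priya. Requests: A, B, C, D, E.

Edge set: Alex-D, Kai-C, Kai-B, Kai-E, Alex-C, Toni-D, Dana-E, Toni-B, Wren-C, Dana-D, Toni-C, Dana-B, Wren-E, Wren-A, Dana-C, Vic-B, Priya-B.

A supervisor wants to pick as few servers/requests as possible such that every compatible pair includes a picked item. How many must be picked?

5

The 5 edges Alex–D, Wren–A, Vic–B, Dana–C, Kai–E form a matching, so any vertex cover needs at least 5 vertices (one per matched edge).
Conversely {Wren, B, C, D, E} meets every edge and has exactly 5 vertices, so 5 is optimal.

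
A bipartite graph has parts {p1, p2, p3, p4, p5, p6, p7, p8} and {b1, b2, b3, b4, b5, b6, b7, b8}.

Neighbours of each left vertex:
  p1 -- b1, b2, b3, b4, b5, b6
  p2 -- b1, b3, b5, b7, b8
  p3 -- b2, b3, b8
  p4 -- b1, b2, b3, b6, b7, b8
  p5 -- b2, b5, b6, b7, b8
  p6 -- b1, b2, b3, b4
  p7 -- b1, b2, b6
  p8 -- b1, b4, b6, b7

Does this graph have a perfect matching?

Yes

One maximum matching: p1–b1, p2–b8, p3–b3, p4–b7, p5–b5, p6–b4, p7–b2, p8–b6.
All 8 left vertices are covered.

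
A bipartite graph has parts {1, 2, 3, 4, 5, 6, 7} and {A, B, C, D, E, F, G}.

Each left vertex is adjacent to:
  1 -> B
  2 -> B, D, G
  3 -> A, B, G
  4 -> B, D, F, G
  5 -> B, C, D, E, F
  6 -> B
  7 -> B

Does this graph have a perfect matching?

The set {1, 6, 7} has only 1 neighbour ({B}), so by Hall's theorem at most 5 of the 7 left vertices can be matched.
Hence no matching covers every left vertex.

No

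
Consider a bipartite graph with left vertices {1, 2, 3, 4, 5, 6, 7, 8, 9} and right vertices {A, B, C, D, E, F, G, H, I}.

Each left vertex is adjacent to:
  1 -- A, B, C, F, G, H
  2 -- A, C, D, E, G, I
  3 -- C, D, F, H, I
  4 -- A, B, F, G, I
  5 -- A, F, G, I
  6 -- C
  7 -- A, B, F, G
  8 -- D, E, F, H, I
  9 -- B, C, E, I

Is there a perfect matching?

One maximum matching: 1-H, 2-A, 3-D, 4-G, 5-I, 6-C, 7-F, 8-E, 9-B.
Every left vertex is matched, so this is a perfect matching.

Yes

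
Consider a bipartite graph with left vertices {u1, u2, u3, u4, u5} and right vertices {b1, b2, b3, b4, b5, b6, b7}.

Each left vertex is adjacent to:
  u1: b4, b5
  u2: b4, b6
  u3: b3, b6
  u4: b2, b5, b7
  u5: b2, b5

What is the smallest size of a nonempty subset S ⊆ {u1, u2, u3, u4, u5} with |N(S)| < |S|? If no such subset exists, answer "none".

A matching saturating every left vertex exists, for instance u1→b4, u2→b6, u3→b3, u4→b7, u5→b5.
By Hall's marriage theorem, this means |N(S)| ≥ |S| for every subset S, so no violating subset exists.

none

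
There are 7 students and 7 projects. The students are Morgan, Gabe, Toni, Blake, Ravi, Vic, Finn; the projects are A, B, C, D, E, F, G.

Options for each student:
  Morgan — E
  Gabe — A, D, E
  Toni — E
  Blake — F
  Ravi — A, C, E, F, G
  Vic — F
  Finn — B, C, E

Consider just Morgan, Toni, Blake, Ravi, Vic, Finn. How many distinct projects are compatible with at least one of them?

6

The union of neighbours of {Morgan, Toni, Blake, Ravi, Vic, Finn} is {A, B, C, E, F, G}, which has 6 elements.
Since |N(S)| = 6 ≥ |S| = 6, Hall's condition holds for this subset.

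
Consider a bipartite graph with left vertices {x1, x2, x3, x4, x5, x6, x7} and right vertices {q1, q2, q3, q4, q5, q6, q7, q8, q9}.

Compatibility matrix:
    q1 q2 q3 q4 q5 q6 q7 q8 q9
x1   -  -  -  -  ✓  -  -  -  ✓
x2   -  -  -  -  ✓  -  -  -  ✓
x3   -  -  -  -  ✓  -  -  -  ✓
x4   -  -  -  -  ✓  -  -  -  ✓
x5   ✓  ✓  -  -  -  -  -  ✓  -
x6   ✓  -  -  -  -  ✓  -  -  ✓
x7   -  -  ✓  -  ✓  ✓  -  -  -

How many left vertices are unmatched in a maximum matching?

2

For example, pair x1→q9, x2→q5, x5→q8, x6→q1, x7→q6.
The set {x1, x2, x3, x4} has only 2 neighbours ({q5, q9}), so by Hall's theorem at most 5 of the 7 left vertices can be matched.
That matches 5 of the 7, leaving 2 unmatched; no matching can do better.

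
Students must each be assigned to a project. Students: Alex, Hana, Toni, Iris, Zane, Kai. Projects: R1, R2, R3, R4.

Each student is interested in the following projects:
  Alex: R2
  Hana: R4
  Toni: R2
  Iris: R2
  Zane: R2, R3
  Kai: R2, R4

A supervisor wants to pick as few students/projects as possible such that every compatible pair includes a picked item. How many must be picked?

3

{Zane, R2, R4} is a vertex cover of size 3: every edge has an endpoint in this set.
No smaller cover exists because Alex–R2, Hana–R4, Zane–R3 is a matching of size 3, and a cover must include an endpoint of each of these disjoint edges (König's theorem).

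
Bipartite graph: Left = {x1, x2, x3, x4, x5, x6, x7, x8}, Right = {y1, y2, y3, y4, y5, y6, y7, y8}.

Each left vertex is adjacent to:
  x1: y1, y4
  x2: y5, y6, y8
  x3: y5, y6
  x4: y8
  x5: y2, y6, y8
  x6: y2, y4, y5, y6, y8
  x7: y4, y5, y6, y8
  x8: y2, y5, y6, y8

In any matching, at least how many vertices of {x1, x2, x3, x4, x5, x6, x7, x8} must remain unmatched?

For example, pair x1–y1, x2–y6, x3–y5, x4–y8, x5–y2, x6–y4.
The set {x2, x3, x4, x5, x6, x7, x8} has only 5 neighbours ({y2, y4, y5, y6, y8}), so by Hall's theorem at most 6 of the 8 left vertices can be matched.
That matches 6 of the 8, leaving 2 unmatched; no matching can do better.

2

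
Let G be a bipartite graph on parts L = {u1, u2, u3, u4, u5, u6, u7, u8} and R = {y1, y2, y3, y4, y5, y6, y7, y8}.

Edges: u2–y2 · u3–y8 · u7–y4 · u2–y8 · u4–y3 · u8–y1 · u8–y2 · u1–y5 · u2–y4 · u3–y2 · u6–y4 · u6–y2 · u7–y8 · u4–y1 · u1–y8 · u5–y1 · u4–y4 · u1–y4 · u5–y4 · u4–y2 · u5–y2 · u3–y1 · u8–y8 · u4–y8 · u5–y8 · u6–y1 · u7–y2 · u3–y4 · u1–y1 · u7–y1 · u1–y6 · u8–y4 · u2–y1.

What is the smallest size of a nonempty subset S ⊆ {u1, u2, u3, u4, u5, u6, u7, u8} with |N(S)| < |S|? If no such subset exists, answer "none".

5

Take S = {u2, u3, u5, u6, u7}. Its neighbourhood is {y1, y2, y4, y8}, so |N(S)| = 4 < |S| = 5.
Every subset of size less than 5 has at least as many neighbours as members, so 5 is the minimum.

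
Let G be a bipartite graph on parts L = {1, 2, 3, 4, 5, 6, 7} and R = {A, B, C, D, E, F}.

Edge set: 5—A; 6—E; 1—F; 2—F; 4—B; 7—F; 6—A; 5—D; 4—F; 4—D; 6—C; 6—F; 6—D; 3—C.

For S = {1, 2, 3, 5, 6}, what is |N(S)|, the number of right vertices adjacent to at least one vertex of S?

The union of neighbours of {1, 2, 3, 5, 6} is {A, C, D, E, F}, which has 5 elements.
Since |N(S)| = 5 ≥ |S| = 5, Hall's condition holds for this subset.

5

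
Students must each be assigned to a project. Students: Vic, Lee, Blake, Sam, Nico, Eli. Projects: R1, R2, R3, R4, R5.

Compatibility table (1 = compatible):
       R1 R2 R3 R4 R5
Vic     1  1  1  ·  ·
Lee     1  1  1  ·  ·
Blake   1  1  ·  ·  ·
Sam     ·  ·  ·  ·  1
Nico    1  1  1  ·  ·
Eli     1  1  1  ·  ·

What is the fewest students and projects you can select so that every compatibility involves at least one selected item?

The 4 edges Vic–R3, Lee–R1, Blake–R2, Sam–R5 form a matching, so any vertex cover needs at least 4 vertices (one per matched edge).
Conversely {Sam, R1, R2, R3} meets every edge and has exactly 4 vertices, so 4 is optimal.

4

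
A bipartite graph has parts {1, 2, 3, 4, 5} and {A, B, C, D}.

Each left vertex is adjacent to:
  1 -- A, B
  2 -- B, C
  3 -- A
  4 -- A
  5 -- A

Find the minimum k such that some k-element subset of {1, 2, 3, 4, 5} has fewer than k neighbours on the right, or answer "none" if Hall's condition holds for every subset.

Take S = {3, 4}. Its neighbourhood is {A}, so |N(S)| = 1 < |S| = 2.
No single vertex violates Hall's condition since each has at least one neighbour, so 2 is the minimum.

2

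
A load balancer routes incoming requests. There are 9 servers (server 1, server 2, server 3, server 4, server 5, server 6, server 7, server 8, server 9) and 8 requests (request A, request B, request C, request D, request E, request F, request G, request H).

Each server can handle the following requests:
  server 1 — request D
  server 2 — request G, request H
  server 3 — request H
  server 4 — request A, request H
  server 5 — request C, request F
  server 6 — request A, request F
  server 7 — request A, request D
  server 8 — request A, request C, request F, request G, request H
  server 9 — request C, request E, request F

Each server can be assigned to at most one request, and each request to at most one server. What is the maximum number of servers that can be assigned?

A valid assignment of size 7: server 1–request D, server 2–request G, server 3–request H, server 4–request A, server 5–request C, server 6–request F, server 9–request E.
The set {server 1, server 2, server 3, server 4, server 5, server 6, server 7, server 8} has only 6 neighbours ({request A, request C, request D, request F, request G, request H}), so by Hall's theorem at most 7 of the 9 servers can be matched.

7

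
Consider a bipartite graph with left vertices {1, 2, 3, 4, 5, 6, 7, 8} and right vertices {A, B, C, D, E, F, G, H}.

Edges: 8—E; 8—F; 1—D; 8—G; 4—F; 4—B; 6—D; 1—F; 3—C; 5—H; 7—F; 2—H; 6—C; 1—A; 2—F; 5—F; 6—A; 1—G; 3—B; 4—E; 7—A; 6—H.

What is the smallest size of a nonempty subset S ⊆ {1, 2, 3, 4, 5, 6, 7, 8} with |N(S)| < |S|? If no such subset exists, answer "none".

A matching saturating every left vertex exists, for instance 1→G, 2→H, 3→C, 4→B, 5→F, 6→D, 7→A, 8→E.
By Hall's marriage theorem, this means |N(S)| ≥ |S| for every subset S, so no violating subset exists.

none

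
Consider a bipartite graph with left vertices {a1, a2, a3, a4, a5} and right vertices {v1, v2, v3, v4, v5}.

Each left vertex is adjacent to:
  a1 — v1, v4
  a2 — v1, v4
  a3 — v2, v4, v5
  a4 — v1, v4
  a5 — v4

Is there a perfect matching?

No

The set {a1, a2, a4, a5} has only 2 neighbours ({v1, v4}), so by Hall's theorem at most 3 of the 5 left vertices can be matched.
Hence no matching covers every left vertex.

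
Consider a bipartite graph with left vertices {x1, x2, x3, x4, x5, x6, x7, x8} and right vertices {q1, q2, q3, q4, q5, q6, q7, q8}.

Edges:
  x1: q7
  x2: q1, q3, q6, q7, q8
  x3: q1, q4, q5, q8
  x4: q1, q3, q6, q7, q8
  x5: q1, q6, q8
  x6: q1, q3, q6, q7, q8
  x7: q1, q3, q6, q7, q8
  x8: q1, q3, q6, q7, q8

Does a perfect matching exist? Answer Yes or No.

No

The set {x1, x2, x4, x5, x6, x7, x8} has only 5 neighbours ({q1, q3, q6, q7, q8}), so by Hall's theorem at most 6 of the 8 left vertices can be matched.
Hence no matching covers every left vertex.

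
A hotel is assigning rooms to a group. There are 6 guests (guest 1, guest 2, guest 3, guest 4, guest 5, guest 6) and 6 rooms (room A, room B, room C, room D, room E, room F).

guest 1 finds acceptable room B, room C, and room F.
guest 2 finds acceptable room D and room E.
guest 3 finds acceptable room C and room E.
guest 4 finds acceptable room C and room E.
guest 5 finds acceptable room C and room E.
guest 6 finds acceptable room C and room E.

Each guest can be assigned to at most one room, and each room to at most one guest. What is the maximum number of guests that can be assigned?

A valid assignment of size 4: guest 1→room F, guest 2→room D, guest 3→room C, guest 4→room E.
The set {guest 3, guest 4, guest 5, guest 6} has only 2 neighbours ({room C, room E}), so by Hall's theorem at most 4 of the 6 guests can be matched.

4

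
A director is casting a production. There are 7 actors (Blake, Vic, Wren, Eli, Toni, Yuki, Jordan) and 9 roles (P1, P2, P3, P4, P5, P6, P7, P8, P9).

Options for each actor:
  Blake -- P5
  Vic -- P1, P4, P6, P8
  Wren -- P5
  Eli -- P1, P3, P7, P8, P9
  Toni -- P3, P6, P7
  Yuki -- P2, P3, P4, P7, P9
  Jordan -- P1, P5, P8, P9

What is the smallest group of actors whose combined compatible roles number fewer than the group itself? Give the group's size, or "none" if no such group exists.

Take S = {Blake, Wren}. Its neighbourhood is {P5}, so |N(S)| = 1 < |S| = 2.
No single vertex violates Hall's condition since each has at least one neighbour, so 2 is the minimum.

2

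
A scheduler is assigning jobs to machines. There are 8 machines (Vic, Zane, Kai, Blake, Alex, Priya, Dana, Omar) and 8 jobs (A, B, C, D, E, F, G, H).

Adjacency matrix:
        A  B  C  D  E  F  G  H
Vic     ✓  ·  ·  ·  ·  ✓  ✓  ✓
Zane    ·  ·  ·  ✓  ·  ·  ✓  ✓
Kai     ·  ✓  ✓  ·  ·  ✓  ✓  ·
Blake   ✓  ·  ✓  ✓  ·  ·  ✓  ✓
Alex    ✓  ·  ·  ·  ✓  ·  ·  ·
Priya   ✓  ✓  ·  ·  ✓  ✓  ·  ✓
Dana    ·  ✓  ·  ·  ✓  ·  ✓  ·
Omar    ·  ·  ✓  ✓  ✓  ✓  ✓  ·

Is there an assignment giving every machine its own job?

Yes

One maximum matching: Vic–F, Zane–D, Kai–B, Blake–C, Alex–A, Priya–H, Dana–E, Omar–G.
Every machine is matched, so this is a perfect matching.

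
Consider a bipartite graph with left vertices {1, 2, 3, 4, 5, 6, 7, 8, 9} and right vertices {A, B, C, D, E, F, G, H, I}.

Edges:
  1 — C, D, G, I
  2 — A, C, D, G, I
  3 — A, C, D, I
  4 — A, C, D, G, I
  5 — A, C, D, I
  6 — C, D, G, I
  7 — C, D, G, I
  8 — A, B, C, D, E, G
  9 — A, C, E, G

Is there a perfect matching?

The set {1, 2, 3, 4, 5, 6, 7} has only 5 neighbours ({A, C, D, G, I}), so by Hall's theorem at most 7 of the 9 left vertices can be matched.
Hence no matching covers every left vertex.

No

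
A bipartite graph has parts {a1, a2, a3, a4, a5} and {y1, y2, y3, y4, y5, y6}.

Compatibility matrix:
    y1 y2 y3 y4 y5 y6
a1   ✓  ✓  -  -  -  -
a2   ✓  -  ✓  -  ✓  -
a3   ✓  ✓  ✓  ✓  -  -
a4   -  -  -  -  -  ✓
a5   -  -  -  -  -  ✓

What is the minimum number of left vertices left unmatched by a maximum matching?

1

A valid assignment of size 4: a1→y2, a2→y1, a3→y3, a4→y6.
The set {a4, a5} has only 1 neighbour ({y6}), so by Hall's theorem at most 4 of the 5 left vertices can be matched.
That matches 4 of the 5, leaving 1 unmatched; no matching can do better.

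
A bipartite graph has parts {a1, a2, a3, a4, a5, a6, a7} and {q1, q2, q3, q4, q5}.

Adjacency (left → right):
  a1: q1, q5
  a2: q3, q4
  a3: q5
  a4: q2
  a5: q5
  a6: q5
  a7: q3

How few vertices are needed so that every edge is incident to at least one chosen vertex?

5

{a1, a2, a4, a7, q5} is a vertex cover of size 5: every edge has an endpoint in this set.
No smaller cover exists because a1–q1, a2–q4, a3–q5, a4–q2, a7–q3 is a matching of size 5, and a cover must include an endpoint of each of these disjoint edges (König's theorem).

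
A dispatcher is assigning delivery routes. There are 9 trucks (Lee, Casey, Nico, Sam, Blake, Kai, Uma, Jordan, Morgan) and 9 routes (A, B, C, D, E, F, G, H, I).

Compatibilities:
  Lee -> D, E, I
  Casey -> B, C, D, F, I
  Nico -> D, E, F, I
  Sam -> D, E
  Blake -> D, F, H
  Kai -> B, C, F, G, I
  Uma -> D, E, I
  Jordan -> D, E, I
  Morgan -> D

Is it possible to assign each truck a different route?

No

The set {Lee, Sam, Uma, Jordan, Morgan} has only 3 neighbours ({D, E, I}), so by Hall's theorem at most 7 of the 9 trucks can be matched.
Hence no matching covers every truck.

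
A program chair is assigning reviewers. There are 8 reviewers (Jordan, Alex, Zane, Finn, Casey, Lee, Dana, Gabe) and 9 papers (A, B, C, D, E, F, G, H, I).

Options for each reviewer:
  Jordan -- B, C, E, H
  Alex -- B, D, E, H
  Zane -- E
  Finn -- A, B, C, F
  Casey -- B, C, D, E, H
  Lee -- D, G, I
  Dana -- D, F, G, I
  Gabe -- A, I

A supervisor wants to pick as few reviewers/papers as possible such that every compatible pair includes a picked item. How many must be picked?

A maximum matching has 8 edges (e.g. Jordan–C, Alex–D, Zane–E, Finn–B, Casey–H, Lee–G, Dana–F, Gabe–I).
By König's theorem the minimum vertex cover has the same size. One such cover is {Jordan, Alex, Zane, Finn, Casey, Lee, Dana, Gabe}.

8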